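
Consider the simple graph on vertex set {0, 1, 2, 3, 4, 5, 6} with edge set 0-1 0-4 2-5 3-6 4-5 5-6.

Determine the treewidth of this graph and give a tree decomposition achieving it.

The largest bag has 2 vertices, giving width 1; this decomposition certifies tw(G) ≤ 1. Any graph with an edge has treewidth ≥ 1, and G has the edge 5–4. Hence tw(G) = 1 exactly.

Treewidth 1.
One such decomposition:
Bags: B1 = {4, 5}  B2 = {2, 5}  B3 = {0, 4}  B4 = {5, 6}  B5 = {3, 6}  B6 = {0, 1}
Tree: B1–B2, B1–B3, B1–B4, B4–B5, B3–B6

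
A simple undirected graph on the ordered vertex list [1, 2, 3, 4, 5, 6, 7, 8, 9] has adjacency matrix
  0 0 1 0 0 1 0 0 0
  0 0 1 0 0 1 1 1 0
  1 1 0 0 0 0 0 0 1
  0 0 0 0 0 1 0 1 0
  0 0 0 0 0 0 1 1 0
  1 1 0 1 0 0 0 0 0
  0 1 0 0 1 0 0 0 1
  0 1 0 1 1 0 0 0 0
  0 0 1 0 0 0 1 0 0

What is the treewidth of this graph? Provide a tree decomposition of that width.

Treewidth 3.
One optimal decomposition is:
Bags: B1 = {4, 5, 6, 8}  B2 = {2, 5, 6, 8}  B3 = {2, 5, 6, 7}  B4 = {1, 2, 6, 7}  B5 = {1, 2, 3, 7}  B6 = {1, 3, 7, 9}
Tree: B1–B2, B2–B3, B3–B4, B4–B5, B5–B6

Each bag holds 4 vertices, so the decomposition has width 3, which upper-bounds the treewidth. For the lower bound: the 4 vertex sets {4,5,8}, {6}, {2}, {1,3,7,9} are disjoint, each induces a connected subgraph, and every pair is joined by at least one edge of G. Contracting each set to a single vertex therefore yields K_{4} as a minor, and since treewidth is minor-monotone, tw(G) ≥ tw(K_{4}) = 3. Combining the bounds, tw(G) = 3.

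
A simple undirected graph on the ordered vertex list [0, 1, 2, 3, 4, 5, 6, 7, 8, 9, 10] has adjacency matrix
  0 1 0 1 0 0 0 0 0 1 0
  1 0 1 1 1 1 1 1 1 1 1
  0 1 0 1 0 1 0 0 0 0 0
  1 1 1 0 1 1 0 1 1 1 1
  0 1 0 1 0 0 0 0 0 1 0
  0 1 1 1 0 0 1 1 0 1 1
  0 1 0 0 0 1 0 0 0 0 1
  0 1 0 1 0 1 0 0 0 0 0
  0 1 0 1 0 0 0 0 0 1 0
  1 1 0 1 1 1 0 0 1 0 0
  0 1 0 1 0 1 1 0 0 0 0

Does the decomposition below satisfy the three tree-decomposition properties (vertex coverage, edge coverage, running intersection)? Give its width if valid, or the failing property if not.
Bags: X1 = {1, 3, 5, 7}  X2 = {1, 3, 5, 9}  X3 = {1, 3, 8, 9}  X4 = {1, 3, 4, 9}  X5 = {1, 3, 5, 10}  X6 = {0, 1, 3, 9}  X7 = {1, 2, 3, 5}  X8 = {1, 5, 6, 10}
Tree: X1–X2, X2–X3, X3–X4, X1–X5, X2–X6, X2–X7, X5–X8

Every vertex of G appears in some bag (union = {0, 1, 2, 3, 4, 5, 6, 7, 8, 9, 10}); every edge is covered by a bag; and for each vertex v the set of bags containing v is connected in the bag tree. The decomposition is therefore valid. The largest bag has 4 vertices, so the width is 3.

Yes; width 3.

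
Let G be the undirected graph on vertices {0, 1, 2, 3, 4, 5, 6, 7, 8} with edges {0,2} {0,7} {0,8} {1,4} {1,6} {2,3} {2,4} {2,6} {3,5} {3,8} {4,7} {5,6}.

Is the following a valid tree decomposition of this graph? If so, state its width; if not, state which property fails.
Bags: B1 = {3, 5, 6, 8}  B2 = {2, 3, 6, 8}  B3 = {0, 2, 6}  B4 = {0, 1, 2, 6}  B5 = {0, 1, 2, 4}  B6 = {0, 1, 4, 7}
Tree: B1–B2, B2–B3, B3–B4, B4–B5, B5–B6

A tree decomposition must satisfy three properties: every vertex lies in some bag; for every edge, both endpoints lie together in some bag; and for every vertex, the bags containing it form a connected subtree. Here edge (8,0) lies in no bag, so the decomposition is invalid.

No — edge (8,0) lies in no bag.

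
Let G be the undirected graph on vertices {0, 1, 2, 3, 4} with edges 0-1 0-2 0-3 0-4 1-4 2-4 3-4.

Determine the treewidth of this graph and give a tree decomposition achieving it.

Each bag holds 3 vertices, so the decomposition has width 2, which upper-bounds the treewidth. For the lower bound, the 3 vertices {0, 1, 4} are pairwise adjacent, and any tree decomposition puts a clique entirely inside one bag — forcing width ≥ 2. The upper and lower bounds meet at 2, so that is the treewidth.

Treewidth 2.
Bags: B1 = {0, 2, 4}  B2 = {0, 3, 4}  B3 = {0, 1, 4}
Tree: B1–B2, B1–B3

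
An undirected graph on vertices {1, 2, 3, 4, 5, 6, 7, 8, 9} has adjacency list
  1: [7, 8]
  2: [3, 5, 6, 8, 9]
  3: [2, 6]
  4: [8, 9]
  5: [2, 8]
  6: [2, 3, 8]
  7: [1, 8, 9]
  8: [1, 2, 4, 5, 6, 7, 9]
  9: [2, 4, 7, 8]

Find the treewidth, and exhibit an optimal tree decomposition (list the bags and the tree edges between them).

Each bag holds 3 vertices, so the decomposition has width 2, which upper-bounds the treewidth. Conversely, {1, 7, 8} is a clique of size 3, and the vertices of any clique must share a bag in every tree decomposition; so some bag has ≥ 3 vertices and tw(G) ≥ 2. Combining the bounds, tw(G) = 2.

Treewidth 2.
Bags: B1 = {2, 6, 8}  B2 = {2, 8, 9}  B3 = {2, 5, 8}  B4 = {7, 8, 9}  B5 = {2, 3, 6}  B6 = {1, 7, 8}  B7 = {4, 8, 9}
Tree: B1–B2, B2–B3, B2–B4, B1–B5, B4–B6, B2–B7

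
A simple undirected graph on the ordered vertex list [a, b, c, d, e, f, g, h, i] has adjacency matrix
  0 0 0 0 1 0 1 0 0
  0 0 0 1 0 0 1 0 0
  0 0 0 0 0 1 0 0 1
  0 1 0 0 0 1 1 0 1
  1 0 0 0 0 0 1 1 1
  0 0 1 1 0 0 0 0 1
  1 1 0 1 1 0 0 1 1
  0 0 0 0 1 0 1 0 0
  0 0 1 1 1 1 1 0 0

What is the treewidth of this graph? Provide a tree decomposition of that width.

Treewidth 2.
One such decomposition:
Bags: B1 = {d, g, i}  B2 = {b, d, g}  B3 = {e, g, i}  B4 = {e, g, h}  B5 = {d, f, i}  B6 = {a, e, g}  B7 = {c, f, i}
Tree: B1–B2, B1–B3, B3–B4, B1–B5, B3–B6, B5–B7

Each bag holds 3 vertices, so the decomposition has width 2, which upper-bounds the treewidth. On the other hand G contains the 3-clique {b, d, g}. A clique must lie in a single bag of any decomposition, so no decomposition can have width below 2. The upper and lower bounds meet at 2, so that is the treewidth.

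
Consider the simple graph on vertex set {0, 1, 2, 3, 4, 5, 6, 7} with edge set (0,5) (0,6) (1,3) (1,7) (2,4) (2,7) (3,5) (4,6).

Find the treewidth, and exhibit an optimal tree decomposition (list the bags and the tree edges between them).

Treewidth 2.
One such decomposition:
Bags: B1 = {2, 4, 7}  B2 = {4, 6, 7}  B3 = {0, 6, 7}  B4 = {0, 5, 7}  B5 = {3, 5, 7}  B6 = {1, 3, 7}
Tree: B1–B2, B2–B3, B3–B4, B4–B5, B5–B6

The largest bag has 3 vertices, giving width 2; this decomposition certifies tw(G) ≤ 2. The edges 7–2–4–6–0–5–3–1–7 form a cycle, so G is not a tree and its treewidth is at least 2. The upper and lower bounds meet at 2, so that is the treewidth.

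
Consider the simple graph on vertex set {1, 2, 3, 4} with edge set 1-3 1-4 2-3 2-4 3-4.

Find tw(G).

A width-2 tree decomposition is:
Bags: B1 = {2, 3, 4}  B2 = {1, 3, 4}
Tree: B1–B2
Each bag holds 3 vertices, so the decomposition has width 2, which upper-bounds the treewidth. Conversely, {1, 3, 4} is a clique of size 3, and the vertices of any clique must share a bag in every tree decomposition; so some bag has ≥ 3 vertices and tw(G) ≥ 2. Combining the bounds, tw(G) = 2.

2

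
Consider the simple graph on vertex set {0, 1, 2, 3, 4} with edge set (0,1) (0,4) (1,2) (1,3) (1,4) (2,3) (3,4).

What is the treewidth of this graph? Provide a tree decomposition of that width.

The largest bag has 3 vertices, giving width 2; this decomposition certifies tw(G) ≤ 2. For the lower bound, the 3 vertices {0, 1, 4} are pairwise adjacent, and any tree decomposition puts a clique entirely inside one bag — forcing width ≥ 2. Therefore the treewidth is 2.

Treewidth 2.
Bags: B1 = {0, 1, 4}  B2 = {1, 3, 4}  B3 = {1, 2, 3}
Tree: B1–B2, B2–B3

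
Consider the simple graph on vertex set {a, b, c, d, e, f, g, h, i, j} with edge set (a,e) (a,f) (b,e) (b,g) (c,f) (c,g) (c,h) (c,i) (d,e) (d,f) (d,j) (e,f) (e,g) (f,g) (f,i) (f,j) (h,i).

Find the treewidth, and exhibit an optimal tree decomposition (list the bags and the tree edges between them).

The largest bag has 3 vertices, giving width 2; this decomposition certifies tw(G) ≤ 2. For the lower bound, the 3 vertices {c, h, i} are pairwise adjacent, and any tree decomposition puts a clique entirely inside one bag — forcing width ≥ 2. Hence tw(G) = 2 exactly.

Treewidth 2.
One such decomposition:
Bags: B1 = {d, f, j}  B2 = {d, e, f}  B3 = {e, f, g}  B4 = {c, f, g}  B5 = {c, f, i}  B6 = {a, e, f}  B7 = {c, h, i}  B8 = {b, e, g}
Tree: B1–B2, B2–B3, B3–B4, B4–B5, B2–B6, B5–B7, B3–B8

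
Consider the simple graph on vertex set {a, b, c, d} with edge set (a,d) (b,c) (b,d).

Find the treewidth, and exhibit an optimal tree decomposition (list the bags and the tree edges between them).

Treewidth 1.
One such decomposition:
Bags: B1 = {a, d}  B2 = {b, d}  B3 = {b, c}
Tree: B1–B2, B2–B3

The largest bag has 2 vertices, giving width 1; this decomposition certifies tw(G) ≤ 1. G has an edge, so its treewidth is at least 1. Combining the bounds, tw(G) = 1.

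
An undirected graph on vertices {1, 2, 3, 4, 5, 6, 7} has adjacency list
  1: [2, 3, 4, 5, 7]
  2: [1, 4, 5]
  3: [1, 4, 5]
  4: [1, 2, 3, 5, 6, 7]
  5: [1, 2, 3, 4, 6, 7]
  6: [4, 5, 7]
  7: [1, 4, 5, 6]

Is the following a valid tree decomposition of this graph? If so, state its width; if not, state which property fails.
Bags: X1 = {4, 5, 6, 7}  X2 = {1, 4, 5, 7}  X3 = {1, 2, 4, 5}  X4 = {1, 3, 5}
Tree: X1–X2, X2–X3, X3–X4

No — edge (4,3) lies in no bag.

A tree decomposition must satisfy three properties: every vertex lies in some bag; for every edge, both endpoints lie together in some bag; and for every vertex, the bags containing it form a connected subtree. Here edge (4,3) lies in no bag, so the decomposition is invalid.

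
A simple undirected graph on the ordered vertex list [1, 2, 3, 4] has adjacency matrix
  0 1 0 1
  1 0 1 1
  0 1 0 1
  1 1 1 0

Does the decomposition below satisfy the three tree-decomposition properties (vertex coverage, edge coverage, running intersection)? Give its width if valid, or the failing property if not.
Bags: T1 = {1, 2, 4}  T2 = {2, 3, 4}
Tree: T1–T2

Yes; width 2.

Checking the three conditions: (i) the bags cover all of {1, 2, 3, 4}; (ii) for each edge, some bag contains both endpoints; (iii) the bags containing any fixed vertex form a subtree. All hold, so the decomposition is valid with width 3 − 1 = 2.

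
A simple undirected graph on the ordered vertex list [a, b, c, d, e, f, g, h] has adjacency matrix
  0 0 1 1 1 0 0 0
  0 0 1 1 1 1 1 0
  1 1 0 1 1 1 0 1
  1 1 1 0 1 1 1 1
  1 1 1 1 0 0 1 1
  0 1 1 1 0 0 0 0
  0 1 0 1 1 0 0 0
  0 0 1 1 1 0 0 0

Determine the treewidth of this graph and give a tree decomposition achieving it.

The largest bag has 4 vertices, giving width 3; this decomposition certifies tw(G) ≤ 3. On the other hand G contains the 4-clique {b, d, e, g}. A clique must lie in a single bag of any decomposition, so no decomposition can have width below 3. Combining the bounds, tw(G) = 3.

Treewidth 3.
Bags: B1 = {c, d, e, h}  B2 = {b, c, d, e}  B3 = {a, c, d, e}  B4 = {b, c, d, f}  B5 = {b, d, e, g}
Tree: B1–B2, B2–B3, B2–B4, B2–B5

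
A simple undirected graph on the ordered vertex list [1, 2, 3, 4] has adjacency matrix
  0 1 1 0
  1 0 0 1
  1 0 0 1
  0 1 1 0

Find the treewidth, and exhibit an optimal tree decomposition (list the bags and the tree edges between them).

Every bag has size at most 3, so the width is 3 − 1 = 2 and tw(G) ≤ 2. The edges 2–4–3–1–2 form a cycle, so G is not a tree and its treewidth is at least 2. Hence tw(G) = 2 exactly.

Treewidth 2.
One optimal decomposition is:
Bags: B1 = {2, 3, 4}  B2 = {1, 2, 3}
Tree: B1–B2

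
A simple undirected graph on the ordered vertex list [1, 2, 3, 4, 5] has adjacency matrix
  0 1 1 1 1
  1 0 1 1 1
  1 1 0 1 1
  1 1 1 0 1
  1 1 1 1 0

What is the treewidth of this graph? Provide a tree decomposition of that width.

Treewidth 4.
Bags: B1 = {1, 2, 3, 4, 5}
Tree: (single bag)

With just one bag of size 5, the width is 5 − 1 = 4, so tw(G) ≤ 4. For the lower bound, the 5 vertices {1, 2, 3, 4, 5} are pairwise adjacent, and any tree decomposition puts a clique entirely inside one bag — forcing width ≥ 4. The upper and lower bounds meet at 4, so that is the treewidth.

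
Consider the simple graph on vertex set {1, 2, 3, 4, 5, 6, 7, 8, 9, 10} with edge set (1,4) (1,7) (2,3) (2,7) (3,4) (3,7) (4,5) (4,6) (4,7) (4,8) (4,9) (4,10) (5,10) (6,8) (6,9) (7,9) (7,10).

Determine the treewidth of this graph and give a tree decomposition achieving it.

The largest bag has 3 vertices, giving width 2; this decomposition certifies tw(G) ≤ 2. Conversely, {2, 3, 7} is a clique of size 3, and the vertices of any clique must share a bag in every tree decomposition; so some bag has ≥ 3 vertices and tw(G) ≥ 2. Hence tw(G) = 2 exactly.

Treewidth 2.
One such decomposition:
Bags: B1 = {4, 7, 10}  B2 = {4, 7, 9}  B3 = {1, 4, 7}  B4 = {3, 4, 7}  B5 = {4, 6, 9}  B6 = {4, 6, 8}  B7 = {2, 3, 7}  B8 = {4, 5, 10}
Tree: B1–B2, B1–B3, B2–B4, B2–B5, B5–B6, B4–B7, B1–B8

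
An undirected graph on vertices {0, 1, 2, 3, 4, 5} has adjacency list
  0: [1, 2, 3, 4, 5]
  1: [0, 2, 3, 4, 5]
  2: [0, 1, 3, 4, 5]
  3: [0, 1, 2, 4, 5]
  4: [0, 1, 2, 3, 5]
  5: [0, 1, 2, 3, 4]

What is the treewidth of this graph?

A width-5 tree decomposition is:
Bags: B1 = {0, 1, 2, 3, 4, 5}
Tree: (single bag)
With just one bag of size 6, the width is 6 − 1 = 5, so tw(G) ≤ 5. On the other hand G contains the 6-clique {0, 1, 2, 3, 4, 5}. A clique must lie in a single bag of any decomposition, so no decomposition can have width below 5. The upper and lower bounds meet at 5, so that is the treewidth.

5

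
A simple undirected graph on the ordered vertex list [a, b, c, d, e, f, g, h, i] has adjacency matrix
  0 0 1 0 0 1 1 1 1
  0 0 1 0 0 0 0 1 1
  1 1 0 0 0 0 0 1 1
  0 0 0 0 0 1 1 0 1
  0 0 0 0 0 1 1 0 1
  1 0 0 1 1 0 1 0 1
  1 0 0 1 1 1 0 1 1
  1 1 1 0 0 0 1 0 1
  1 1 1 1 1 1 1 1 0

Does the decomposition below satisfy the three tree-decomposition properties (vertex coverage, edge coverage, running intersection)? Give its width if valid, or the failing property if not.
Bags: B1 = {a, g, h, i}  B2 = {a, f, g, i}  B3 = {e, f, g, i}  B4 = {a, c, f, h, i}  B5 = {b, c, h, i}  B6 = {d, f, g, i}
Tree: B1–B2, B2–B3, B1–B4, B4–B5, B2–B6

No — bags containing vertex f are not connected in the tree.

A tree decomposition must satisfy three properties: every vertex lies in some bag; for every edge, both endpoints lie together in some bag; and for every vertex, the bags containing it form a connected subtree. Here bags containing vertex f are not connected in the tree, so the decomposition is invalid.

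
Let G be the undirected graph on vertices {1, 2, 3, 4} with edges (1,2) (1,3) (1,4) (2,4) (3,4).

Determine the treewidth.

A width-2 tree decomposition is:
Bags: B1 = {1, 2, 4}  B2 = {1, 3, 4}
Tree: B1–B2
The largest bag has 3 vertices, giving width 2; this decomposition certifies tw(G) ≤ 2. For the lower bound, the 3 vertices {1, 2, 4} are pairwise adjacent, and any tree decomposition puts a clique entirely inside one bag — forcing width ≥ 2. The upper and lower bounds meet at 2, so that is the treewidth.

2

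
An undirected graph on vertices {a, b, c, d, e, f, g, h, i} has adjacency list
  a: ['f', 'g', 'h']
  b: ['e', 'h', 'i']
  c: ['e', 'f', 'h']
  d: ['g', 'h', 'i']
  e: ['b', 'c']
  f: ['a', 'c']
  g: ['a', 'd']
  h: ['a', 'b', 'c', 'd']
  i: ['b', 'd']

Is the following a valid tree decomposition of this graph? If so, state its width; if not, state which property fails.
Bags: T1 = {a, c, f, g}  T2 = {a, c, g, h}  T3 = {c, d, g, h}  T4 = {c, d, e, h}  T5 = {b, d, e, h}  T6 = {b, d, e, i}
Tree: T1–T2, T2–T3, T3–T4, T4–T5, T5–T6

Every vertex of G appears in some bag (union = {a, b, c, d, e, f, g, h, i}); every edge is covered by a bag; and for each vertex v the set of bags containing v is connected in the bag tree. The decomposition is therefore valid. The largest bag has 4 vertices, so the width is 3.

Yes; width 3.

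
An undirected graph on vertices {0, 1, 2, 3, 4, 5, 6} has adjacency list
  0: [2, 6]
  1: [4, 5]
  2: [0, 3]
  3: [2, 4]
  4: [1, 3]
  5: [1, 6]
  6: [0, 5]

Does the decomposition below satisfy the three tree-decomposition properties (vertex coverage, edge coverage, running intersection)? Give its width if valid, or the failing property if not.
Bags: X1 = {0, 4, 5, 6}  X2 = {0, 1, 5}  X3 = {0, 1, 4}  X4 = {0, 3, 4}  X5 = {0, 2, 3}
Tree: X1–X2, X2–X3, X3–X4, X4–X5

No — bags containing vertex 4 are not connected in the tree.

A tree decomposition must satisfy three properties: every vertex lies in some bag; for every edge, both endpoints lie together in some bag; and for every vertex, the bags containing it form a connected subtree. Here bags containing vertex 4 are not connected in the tree, so the decomposition is invalid.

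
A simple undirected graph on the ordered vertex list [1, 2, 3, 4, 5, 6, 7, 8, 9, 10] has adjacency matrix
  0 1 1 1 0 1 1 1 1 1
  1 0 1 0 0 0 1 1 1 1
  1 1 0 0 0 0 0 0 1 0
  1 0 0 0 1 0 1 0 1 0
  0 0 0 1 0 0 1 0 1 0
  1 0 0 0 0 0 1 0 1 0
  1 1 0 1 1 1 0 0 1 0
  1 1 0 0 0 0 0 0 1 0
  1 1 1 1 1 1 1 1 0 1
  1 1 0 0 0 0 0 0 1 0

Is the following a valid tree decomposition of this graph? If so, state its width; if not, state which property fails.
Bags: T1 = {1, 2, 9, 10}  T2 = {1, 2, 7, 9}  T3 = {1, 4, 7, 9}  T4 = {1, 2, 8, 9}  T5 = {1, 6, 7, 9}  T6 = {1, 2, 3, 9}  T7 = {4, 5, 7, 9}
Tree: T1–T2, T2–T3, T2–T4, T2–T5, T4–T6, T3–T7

Yes; width 3.

Every vertex of G appears in some bag (union = {1, 2, 3, 4, 5, 6, 7, 8, 9, 10}); every edge is covered by a bag; and for each vertex v the set of bags containing v is connected in the bag tree. The decomposition is therefore valid. The largest bag has 4 vertices, so the width is 3.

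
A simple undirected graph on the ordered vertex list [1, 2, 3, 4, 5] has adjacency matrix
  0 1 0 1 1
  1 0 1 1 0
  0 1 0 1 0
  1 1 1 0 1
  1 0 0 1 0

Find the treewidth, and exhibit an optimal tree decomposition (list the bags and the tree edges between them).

Treewidth 2.
One such decomposition:
Bags: B1 = {1, 4, 5}  B2 = {1, 2, 4}  B3 = {2, 3, 4}
Tree: B1–B2, B2–B3

The largest bag has 3 vertices, giving width 2; this decomposition certifies tw(G) ≤ 2. Conversely, {1, 2, 4} is a clique of size 3, and the vertices of any clique must share a bag in every tree decomposition; so some bag has ≥ 3 vertices and tw(G) ≥ 2. Therefore the treewidth is 2.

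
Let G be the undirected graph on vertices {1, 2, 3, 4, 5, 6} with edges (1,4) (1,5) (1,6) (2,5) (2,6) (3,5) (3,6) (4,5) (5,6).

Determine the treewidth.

2

A width-2 tree decomposition is:
Bags: B1 = {1, 5, 6}  B2 = {1, 4, 5}  B3 = {2, 5, 6}  B4 = {3, 5, 6}
Tree: B1–B2, B1–B3, B1–B4
Every bag has size at most 3, so the width is 3 − 1 = 2 and tw(G) ≤ 2. For the lower bound, the 3 vertices {1, 4, 5} are pairwise adjacent, and any tree decomposition puts a clique entirely inside one bag — forcing width ≥ 2. Therefore the treewidth is 2.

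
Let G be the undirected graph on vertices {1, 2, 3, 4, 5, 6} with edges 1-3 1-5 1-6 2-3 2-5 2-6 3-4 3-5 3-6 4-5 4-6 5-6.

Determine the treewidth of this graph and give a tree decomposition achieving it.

Treewidth 3.
Bags: B1 = {3, 4, 5, 6}  B2 = {2, 3, 5, 6}  B3 = {1, 3, 5, 6}
Tree: B1–B2, B2–B3

Every bag has size at most 4, so the width is 4 − 1 = 3 and tw(G) ≤ 3. On the other hand G contains the 4-clique {1, 3, 5, 6}. A clique must lie in a single bag of any decomposition, so no decomposition can have width below 3. Combining the bounds, tw(G) = 3.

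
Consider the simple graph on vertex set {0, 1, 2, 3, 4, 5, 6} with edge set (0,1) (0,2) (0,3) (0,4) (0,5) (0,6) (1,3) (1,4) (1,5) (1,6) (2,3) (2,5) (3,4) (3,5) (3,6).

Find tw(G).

3

A width-3 tree decomposition is:
Bags: B1 = {0, 1, 3, 5}  B2 = {0, 1, 3, 6}  B3 = {0, 2, 3, 5}  B4 = {0, 1, 3, 4}
Tree: B1–B2, B1–B3, B2–B4
Each bag holds 4 vertices, so the decomposition has width 3, which upper-bounds the treewidth. Conversely, {0, 1, 3, 4} is a clique of size 4, and the vertices of any clique must share a bag in every tree decomposition; so some bag has ≥ 4 vertices and tw(G) ≥ 3. The upper and lower bounds meet at 3, so that is the treewidth.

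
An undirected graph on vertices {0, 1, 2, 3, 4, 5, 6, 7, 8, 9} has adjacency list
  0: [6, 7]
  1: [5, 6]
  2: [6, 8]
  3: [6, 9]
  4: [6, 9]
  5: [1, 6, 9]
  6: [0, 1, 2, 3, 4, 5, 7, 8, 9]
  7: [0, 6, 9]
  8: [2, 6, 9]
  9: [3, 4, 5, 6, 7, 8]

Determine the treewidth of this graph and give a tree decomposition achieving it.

Treewidth 2.
One such decomposition:
Bags: B1 = {4, 6, 9}  B2 = {6, 8, 9}  B3 = {3, 6, 9}  B4 = {2, 6, 8}  B5 = {6, 7, 9}  B6 = {5, 6, 9}  B7 = {0, 6, 7}  B8 = {1, 5, 6}
Tree: B1–B2, B1–B3, B2–B4, B1–B5, B1–B6, B5–B7, B6–B8

The largest bag has 3 vertices, giving width 2; this decomposition certifies tw(G) ≤ 2. For the lower bound, the 3 vertices {0, 6, 7} are pairwise adjacent, and any tree decomposition puts a clique entirely inside one bag — forcing width ≥ 2. Combining the bounds, tw(G) = 2.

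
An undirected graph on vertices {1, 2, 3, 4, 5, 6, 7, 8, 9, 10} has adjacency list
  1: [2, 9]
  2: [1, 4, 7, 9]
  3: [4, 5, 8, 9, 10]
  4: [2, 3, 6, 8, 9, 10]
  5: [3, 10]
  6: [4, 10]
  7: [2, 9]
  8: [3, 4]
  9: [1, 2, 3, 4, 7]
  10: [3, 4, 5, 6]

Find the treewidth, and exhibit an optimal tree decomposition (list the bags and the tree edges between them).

Treewidth 2.
One optimal decomposition is:
Bags: B1 = {3, 4, 10}  B2 = {3, 5, 10}  B3 = {3, 4, 9}  B4 = {3, 4, 8}  B5 = {4, 6, 10}  B6 = {2, 4, 9}  B7 = {2, 7, 9}  B8 = {1, 2, 9}
Tree: B1–B2, B1–B3, B3–B4, B1–B5, B3–B6, B6–B7, B7–B8

The largest bag has 3 vertices, giving width 2; this decomposition certifies tw(G) ≤ 2. Conversely, {1, 2, 9} is a clique of size 3, and the vertices of any clique must share a bag in every tree decomposition; so some bag has ≥ 3 vertices and tw(G) ≥ 2. Therefore the treewidth is 2.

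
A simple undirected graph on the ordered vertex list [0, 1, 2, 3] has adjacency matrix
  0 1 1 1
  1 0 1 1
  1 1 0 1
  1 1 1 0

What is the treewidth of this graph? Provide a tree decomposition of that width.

With just one bag of size 4, the width is 4 − 1 = 3, so tw(G) ≤ 3. Conversely, {0, 1, 2, 3} is a clique of size 4, and the vertices of any clique must share a bag in every tree decomposition; so some bag has ≥ 4 vertices and tw(G) ≥ 3. Combining the bounds, tw(G) = 3.

Treewidth 3.
One optimal decomposition is:
Bags: B1 = {0, 1, 2, 3}
Tree: (single bag)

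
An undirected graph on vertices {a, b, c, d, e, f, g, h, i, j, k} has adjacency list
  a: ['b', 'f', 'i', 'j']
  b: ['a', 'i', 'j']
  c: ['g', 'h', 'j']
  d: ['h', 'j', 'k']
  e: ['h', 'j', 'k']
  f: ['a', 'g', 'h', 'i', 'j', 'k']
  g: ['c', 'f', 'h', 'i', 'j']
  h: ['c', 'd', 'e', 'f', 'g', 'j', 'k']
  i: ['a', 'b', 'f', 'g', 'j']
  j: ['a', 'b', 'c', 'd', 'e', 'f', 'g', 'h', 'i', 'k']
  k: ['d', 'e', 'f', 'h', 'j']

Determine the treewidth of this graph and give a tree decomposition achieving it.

Treewidth 3.
Bags: B1 = {f, h, j, k}  B2 = {f, g, h, j}  B3 = {f, g, i, j}  B4 = {d, h, j, k}  B5 = {a, f, i, j}  B6 = {a, b, i, j}  B7 = {c, g, h, j}  B8 = {e, h, j, k}
Tree: B1–B2, B2–B3, B1–B4, B3–B5, B5–B6, B2–B7, B1–B8

Every bag has size at most 4, so the width is 4 − 1 = 3 and tw(G) ≤ 3. On the other hand G contains the 4-clique {c, g, h, j}. A clique must lie in a single bag of any decomposition, so no decomposition can have width below 3. Combining the bounds, tw(G) = 3.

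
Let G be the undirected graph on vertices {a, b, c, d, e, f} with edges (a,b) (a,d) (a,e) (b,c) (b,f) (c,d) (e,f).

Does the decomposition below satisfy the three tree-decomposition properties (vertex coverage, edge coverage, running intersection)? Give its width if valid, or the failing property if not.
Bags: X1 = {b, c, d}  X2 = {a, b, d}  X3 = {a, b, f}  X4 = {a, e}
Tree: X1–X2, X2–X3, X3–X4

No — edge (f,e) lies in no bag.

A tree decomposition must satisfy three properties: every vertex lies in some bag; for every edge, both endpoints lie together in some bag; and for every vertex, the bags containing it form a connected subtree. Here edge (f,e) lies in no bag, so the decomposition is invalid.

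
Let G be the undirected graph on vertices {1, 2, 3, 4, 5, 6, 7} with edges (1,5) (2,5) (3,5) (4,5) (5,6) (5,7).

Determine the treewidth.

1

A width-1 tree decomposition is:
Bags: B1 = {3, 5}  B2 = {5, 6}  B3 = {4, 5}  B4 = {1, 5}  B5 = {2, 5}  B6 = {5, 7}
Tree: B1–B2, B1–B3, B2–B4, B3–B5, B2–B6
Each bag holds 2 vertices, so the decomposition has width 1, which upper-bounds the treewidth. G has an edge, so its treewidth is at least 1. Hence tw(G) = 1 exactly.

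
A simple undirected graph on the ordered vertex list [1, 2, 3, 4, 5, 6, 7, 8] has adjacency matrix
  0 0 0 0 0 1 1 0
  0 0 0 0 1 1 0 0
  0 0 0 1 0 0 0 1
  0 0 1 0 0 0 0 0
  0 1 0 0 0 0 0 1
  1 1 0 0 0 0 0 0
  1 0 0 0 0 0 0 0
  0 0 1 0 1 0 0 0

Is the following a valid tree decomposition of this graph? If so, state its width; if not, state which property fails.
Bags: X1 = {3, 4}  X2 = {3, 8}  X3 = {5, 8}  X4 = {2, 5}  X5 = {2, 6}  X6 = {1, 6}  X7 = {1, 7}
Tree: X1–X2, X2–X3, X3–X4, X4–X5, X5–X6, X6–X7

Yes; width 1.

Every vertex of G appears in some bag (union = {1, 2, 3, 4, 5, 6, 7, 8}); every edge is covered by a bag; and for each vertex v the set of bags containing v is connected in the bag tree. The decomposition is therefore valid. The largest bag has 2 vertices, so the width is 1.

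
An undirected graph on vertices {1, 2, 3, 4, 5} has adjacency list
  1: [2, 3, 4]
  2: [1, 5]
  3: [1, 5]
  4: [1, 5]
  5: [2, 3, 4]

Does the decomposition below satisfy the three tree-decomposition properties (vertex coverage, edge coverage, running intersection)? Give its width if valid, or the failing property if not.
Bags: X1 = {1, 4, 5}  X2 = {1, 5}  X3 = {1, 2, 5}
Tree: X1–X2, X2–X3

No — vertex 3 appears in no bag.

A tree decomposition must satisfy three properties: every vertex lies in some bag; for every edge, both endpoints lie together in some bag; and for every vertex, the bags containing it form a connected subtree. Here vertex 3 appears in no bag, so the decomposition is invalid.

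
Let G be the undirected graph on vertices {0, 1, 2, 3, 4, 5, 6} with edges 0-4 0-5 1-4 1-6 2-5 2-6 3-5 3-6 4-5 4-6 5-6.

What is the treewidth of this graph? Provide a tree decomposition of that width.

Treewidth 2.
One optimal decomposition is:
Bags: B1 = {4, 5, 6}  B2 = {2, 5, 6}  B3 = {1, 4, 6}  B4 = {0, 4, 5}  B5 = {3, 5, 6}
Tree: B1–B2, B1–B3, B1–B4, B2–B5

Each bag holds 3 vertices, so the decomposition has width 2, which upper-bounds the treewidth. For the lower bound, the 3 vertices {1, 4, 6} are pairwise adjacent, and any tree decomposition puts a clique entirely inside one bag — forcing width ≥ 2. Combining the bounds, tw(G) = 2.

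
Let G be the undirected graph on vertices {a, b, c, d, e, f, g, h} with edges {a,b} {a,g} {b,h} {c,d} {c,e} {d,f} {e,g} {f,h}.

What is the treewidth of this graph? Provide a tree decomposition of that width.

Every bag has size at most 3, so the width is 3 − 1 = 2 and tw(G) ≤ 2. Since e–g–a–b–h–f–d–c–e is a cycle in G, G is not acyclic. Forests are exactly the graphs of treewidth ≤ 1, so tw(G) ≥ 2. Combining the bounds, tw(G) = 2.

Treewidth 2.
One optimal decomposition is:
Bags: B1 = {a, e, g}  B2 = {a, b, e}  B3 = {b, e, h}  B4 = {e, f, h}  B5 = {d, e, f}  B6 = {c, d, e}
Tree: B1–B2, B2–B3, B3–B4, B4–B5, B5–B6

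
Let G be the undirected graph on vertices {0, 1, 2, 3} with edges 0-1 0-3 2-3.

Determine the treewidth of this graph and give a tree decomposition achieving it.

The largest bag has 2 vertices, giving width 1; this decomposition certifies tw(G) ≤ 1. Since G has at least one edge (e.g. 2–3), it is not an edgeless graph, so tw(G) ≥ 1. Therefore the treewidth is 1.

Treewidth 1.
One such decomposition:
Bags: B1 = {2, 3}  B2 = {0, 3}  B3 = {0, 1}
Tree: B1–B2, B2–B3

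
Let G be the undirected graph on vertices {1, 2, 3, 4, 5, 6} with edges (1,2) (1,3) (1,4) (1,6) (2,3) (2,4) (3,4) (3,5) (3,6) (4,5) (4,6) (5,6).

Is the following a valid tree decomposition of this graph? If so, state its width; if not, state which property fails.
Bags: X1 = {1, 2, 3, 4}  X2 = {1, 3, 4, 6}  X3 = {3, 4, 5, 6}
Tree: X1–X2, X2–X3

Checking the three conditions: (i) the bags cover all of {1, 2, 3, 4, 5, 6}; (ii) for each edge, some bag contains both endpoints; (iii) the bags containing any fixed vertex form a subtree. All hold, so the decomposition is valid with width 4 − 1 = 3.

Yes; width 3.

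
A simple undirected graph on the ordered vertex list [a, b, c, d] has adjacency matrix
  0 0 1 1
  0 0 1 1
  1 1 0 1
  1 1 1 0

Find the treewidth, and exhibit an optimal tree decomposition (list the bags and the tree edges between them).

Each bag holds 3 vertices, so the decomposition has width 2, which upper-bounds the treewidth. For the lower bound, the 3 vertices {a, c, d} are pairwise adjacent, and any tree decomposition puts a clique entirely inside one bag — forcing width ≥ 2. Combining the bounds, tw(G) = 2.

Treewidth 2.
One such decomposition:
Bags: B1 = {b, c, d}  B2 = {a, c, d}
Tree: B1–B2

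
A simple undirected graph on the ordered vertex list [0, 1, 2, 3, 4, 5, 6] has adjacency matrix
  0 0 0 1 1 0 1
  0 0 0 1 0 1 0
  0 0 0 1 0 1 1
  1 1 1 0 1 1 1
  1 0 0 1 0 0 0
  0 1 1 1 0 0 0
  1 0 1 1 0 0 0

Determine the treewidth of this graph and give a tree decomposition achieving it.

The largest bag has 3 vertices, giving width 2; this decomposition certifies tw(G) ≤ 2. On the other hand G contains the 3-clique {0, 3, 4}. A clique must lie in a single bag of any decomposition, so no decomposition can have width below 2. Therefore the treewidth is 2.

Treewidth 2.
One optimal decomposition is:
Bags: B1 = {1, 3, 5}  B2 = {2, 3, 5}  B3 = {2, 3, 6}  B4 = {0, 3, 6}  B5 = {0, 3, 4}
Tree: B1–B2, B2–B3, B3–B4, B4–B5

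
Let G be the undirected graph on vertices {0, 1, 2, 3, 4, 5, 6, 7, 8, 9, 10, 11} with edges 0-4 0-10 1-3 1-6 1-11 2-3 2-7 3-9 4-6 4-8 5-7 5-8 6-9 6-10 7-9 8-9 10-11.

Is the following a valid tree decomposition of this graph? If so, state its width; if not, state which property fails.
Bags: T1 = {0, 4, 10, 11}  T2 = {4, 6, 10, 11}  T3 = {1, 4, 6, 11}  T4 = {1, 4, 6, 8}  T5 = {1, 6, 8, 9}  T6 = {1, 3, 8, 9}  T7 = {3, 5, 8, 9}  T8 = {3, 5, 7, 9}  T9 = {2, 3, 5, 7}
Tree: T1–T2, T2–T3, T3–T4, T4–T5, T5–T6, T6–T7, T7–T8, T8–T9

Yes; width 3.

Every vertex of G appears in some bag (union = {0, 1, 2, 3, 4, 5, 6, 7, 8, 9, 10, 11}); every edge is covered by a bag; and for each vertex v the set of bags containing v is connected in the bag tree. The decomposition is therefore valid. The largest bag has 4 vertices, so the width is 3.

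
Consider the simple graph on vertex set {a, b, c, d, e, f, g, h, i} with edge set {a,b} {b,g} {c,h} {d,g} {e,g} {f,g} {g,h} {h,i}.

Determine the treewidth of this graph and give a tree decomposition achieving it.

Each bag holds 2 vertices, so the decomposition has width 1, which upper-bounds the treewidth. Any graph with an edge has treewidth ≥ 1, and G has the edge g–d. The upper and lower bounds meet at 1, so that is the treewidth.

Treewidth 1.
One such decomposition:
Bags: B1 = {d, g}  B2 = {b, g}  B3 = {g, h}  B4 = {f, g}  B5 = {a, b}  B6 = {h, i}  B7 = {e, g}  B8 = {c, h}
Tree: B1–B2, B2–B3, B3–B4, B2–B5, B3–B6, B2–B7, B3–B8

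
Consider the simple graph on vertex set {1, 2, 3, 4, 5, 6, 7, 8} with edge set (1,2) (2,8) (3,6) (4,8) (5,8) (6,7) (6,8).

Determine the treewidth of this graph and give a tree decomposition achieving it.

Treewidth 1.
One optimal decomposition is:
Bags: B1 = {6, 8}  B2 = {5, 8}  B3 = {4, 8}  B4 = {3, 6}  B5 = {2, 8}  B6 = {1, 2}  B7 = {6, 7}
Tree: B1–B2, B1–B3, B1–B4, B1–B5, B5–B6, B4–B7

The largest bag has 2 vertices, giving width 1; this decomposition certifies tw(G) ≤ 1. G has an edge, so its treewidth is at least 1. Therefore the treewidth is 1.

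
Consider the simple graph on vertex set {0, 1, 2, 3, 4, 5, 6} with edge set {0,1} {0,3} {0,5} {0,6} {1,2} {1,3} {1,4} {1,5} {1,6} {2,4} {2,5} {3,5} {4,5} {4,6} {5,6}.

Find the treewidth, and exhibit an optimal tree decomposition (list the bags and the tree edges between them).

The largest bag has 4 vertices, giving width 3; this decomposition certifies tw(G) ≤ 3. On the other hand G contains the 4-clique {0, 1, 3, 5}. A clique must lie in a single bag of any decomposition, so no decomposition can have width below 3. Therefore the treewidth is 3.

Treewidth 3.
Bags: B1 = {0, 1, 5, 6}  B2 = {1, 4, 5, 6}  B3 = {1, 2, 4, 5}  B4 = {0, 1, 3, 5}
Tree: B1–B2, B2–B3, B1–B4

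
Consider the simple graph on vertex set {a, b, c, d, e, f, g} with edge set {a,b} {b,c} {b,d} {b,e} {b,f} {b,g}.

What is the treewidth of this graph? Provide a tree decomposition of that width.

Treewidth 1.
Bags: B1 = {b, c}  B2 = {b, f}  B3 = {b, e}  B4 = {b, g}  B5 = {a, b}  B6 = {b, d}
Tree: B1–B2, B2–B3, B3–B4, B2–B5, B3–B6

Every bag has size at most 2, so the width is 2 − 1 = 1 and tw(G) ≤ 1. Since G has at least one edge (e.g. c–b), it is not an edgeless graph, so tw(G) ≥ 1. Combining the bounds, tw(G) = 1.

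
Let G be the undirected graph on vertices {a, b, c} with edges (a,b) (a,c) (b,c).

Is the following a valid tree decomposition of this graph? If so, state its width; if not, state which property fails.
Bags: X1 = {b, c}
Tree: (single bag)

A tree decomposition must satisfy three properties: every vertex lies in some bag; for every edge, both endpoints lie together in some bag; and for every vertex, the bags containing it form a connected subtree. Here vertex a appears in no bag, so the decomposition is invalid.

No — vertex a appears in no bag.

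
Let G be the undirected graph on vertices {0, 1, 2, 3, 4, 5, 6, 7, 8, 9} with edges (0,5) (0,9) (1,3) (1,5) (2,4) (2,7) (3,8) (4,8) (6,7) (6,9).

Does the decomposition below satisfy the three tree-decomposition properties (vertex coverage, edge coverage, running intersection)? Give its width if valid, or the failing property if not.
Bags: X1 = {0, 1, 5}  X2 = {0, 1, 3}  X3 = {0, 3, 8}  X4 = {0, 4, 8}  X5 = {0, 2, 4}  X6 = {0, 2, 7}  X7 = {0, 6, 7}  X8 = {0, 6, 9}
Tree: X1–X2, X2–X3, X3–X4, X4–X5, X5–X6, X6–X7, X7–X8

Every vertex of G appears in some bag (union = {0, 1, 2, 3, 4, 5, 6, 7, 8, 9}); every edge is covered by a bag; and for each vertex v the set of bags containing v is connected in the bag tree. The decomposition is therefore valid. The largest bag has 3 vertices, so the width is 2.

Yes; width 2.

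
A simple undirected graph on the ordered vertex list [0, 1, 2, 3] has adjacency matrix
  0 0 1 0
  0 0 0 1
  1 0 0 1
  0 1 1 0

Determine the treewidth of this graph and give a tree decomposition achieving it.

Treewidth 1.
One such decomposition:
Bags: B1 = {2, 3}  B2 = {1, 3}  B3 = {0, 2}
Tree: B1–B2, B1–B3

Every bag has size at most 2, so the width is 2 − 1 = 1 and tw(G) ≤ 1. Any graph with an edge has treewidth ≥ 1, and G has the edge 2–3. The upper and lower bounds meet at 1, so that is the treewidth.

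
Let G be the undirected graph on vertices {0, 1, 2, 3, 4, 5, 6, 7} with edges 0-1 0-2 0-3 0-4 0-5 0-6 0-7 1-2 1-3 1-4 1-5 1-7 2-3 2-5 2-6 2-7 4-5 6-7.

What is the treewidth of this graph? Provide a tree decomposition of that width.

Treewidth 3.
One optimal decomposition is:
Bags: B1 = {0, 1, 2, 3}  B2 = {0, 1, 2, 5}  B3 = {0, 1, 4, 5}  B4 = {0, 1, 2, 7}  B5 = {0, 2, 6, 7}
Tree: B1–B2, B2–B3, B1–B4, B4–B5

The largest bag has 4 vertices, giving width 3; this decomposition certifies tw(G) ≤ 3. For the lower bound, the 4 vertices {0, 1, 2, 3} are pairwise adjacent, and any tree decomposition puts a clique entirely inside one bag — forcing width ≥ 3. The upper and lower bounds meet at 3, so that is the treewidth.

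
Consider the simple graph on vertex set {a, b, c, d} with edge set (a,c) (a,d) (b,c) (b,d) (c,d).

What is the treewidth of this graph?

A width-2 tree decomposition is:
Bags: B1 = {b, c, d}  B2 = {a, c, d}
Tree: B1–B2
The largest bag has 3 vertices, giving width 2; this decomposition certifies tw(G) ≤ 2. For the lower bound, the 3 vertices {a, c, d} are pairwise adjacent, and any tree decomposition puts a clique entirely inside one bag — forcing width ≥ 2. The upper and lower bounds meet at 2, so that is the treewidth.

2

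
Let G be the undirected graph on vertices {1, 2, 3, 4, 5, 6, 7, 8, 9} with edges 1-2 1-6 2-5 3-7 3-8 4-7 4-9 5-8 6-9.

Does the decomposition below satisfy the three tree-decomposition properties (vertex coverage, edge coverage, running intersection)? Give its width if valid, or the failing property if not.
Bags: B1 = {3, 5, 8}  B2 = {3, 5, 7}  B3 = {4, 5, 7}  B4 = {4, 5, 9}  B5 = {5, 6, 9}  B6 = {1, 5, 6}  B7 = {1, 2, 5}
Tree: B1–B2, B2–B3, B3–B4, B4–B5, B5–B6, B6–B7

Checking the three conditions: (i) the bags cover all of {1, 2, 3, 4, 5, 6, 7, 8, 9}; (ii) for each edge, some bag contains both endpoints; (iii) the bags containing any fixed vertex form a subtree. All hold, so the decomposition is valid with width 3 − 1 = 2.

Yes; width 2.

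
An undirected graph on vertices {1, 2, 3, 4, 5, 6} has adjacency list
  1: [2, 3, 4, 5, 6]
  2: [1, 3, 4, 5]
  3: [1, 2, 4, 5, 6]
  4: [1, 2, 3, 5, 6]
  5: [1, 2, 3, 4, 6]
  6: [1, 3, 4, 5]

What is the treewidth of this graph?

A width-4 tree decomposition is:
Bags: B1 = {1, 2, 3, 4, 5}  B2 = {1, 3, 4, 5, 6}
Tree: B1–B2
Each bag holds 5 vertices, so the decomposition has width 4, which upper-bounds the treewidth. On the other hand G contains the 5-clique {1, 2, 3, 4, 5}. A clique must lie in a single bag of any decomposition, so no decomposition can have width below 4. Combining the bounds, tw(G) = 4.

4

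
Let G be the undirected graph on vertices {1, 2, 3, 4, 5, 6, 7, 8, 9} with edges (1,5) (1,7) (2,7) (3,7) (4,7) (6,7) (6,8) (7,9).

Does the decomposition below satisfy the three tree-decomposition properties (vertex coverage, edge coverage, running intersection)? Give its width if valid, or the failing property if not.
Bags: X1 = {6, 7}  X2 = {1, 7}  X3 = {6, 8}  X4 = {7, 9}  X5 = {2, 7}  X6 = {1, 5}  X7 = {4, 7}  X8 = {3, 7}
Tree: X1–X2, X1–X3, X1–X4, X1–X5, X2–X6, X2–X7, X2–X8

Checking the three conditions: (i) the bags cover all of {1, 2, 3, 4, 5, 6, 7, 8, 9}; (ii) for each edge, some bag contains both endpoints; (iii) the bags containing any fixed vertex form a subtree. All hold, so the decomposition is valid with width 2 − 1 = 1.

Yes; width 1.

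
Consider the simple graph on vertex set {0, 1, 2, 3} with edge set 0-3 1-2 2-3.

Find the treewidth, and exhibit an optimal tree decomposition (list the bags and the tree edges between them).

Treewidth 1.
One optimal decomposition is:
Bags: B1 = {2, 3}  B2 = {1, 2}  B3 = {0, 3}
Tree: B1–B2, B1–B3

Each bag holds 2 vertices, so the decomposition has width 1, which upper-bounds the treewidth. Since G has at least one edge (e.g. 3–2), it is not an edgeless graph, so tw(G) ≥ 1. Combining the bounds, tw(G) = 1.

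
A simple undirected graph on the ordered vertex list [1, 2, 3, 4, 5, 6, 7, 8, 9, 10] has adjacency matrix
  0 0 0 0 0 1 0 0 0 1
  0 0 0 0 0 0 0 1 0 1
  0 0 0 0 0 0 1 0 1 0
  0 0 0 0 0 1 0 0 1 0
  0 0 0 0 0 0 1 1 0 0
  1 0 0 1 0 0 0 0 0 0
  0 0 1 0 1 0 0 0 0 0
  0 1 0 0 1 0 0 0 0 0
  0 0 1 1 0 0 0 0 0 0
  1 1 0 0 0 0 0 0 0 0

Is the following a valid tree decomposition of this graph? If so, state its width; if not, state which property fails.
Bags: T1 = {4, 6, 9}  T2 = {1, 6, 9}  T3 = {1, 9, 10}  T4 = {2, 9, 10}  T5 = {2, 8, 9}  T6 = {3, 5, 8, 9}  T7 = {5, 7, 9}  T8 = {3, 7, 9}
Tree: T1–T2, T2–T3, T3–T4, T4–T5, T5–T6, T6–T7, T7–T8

No — bags containing vertex 3 are not connected in the tree.

A tree decomposition must satisfy three properties: every vertex lies in some bag; for every edge, both endpoints lie together in some bag; and for every vertex, the bags containing it form a connected subtree. Here bags containing vertex 3 are not connected in the tree, so the decomposition is invalid.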